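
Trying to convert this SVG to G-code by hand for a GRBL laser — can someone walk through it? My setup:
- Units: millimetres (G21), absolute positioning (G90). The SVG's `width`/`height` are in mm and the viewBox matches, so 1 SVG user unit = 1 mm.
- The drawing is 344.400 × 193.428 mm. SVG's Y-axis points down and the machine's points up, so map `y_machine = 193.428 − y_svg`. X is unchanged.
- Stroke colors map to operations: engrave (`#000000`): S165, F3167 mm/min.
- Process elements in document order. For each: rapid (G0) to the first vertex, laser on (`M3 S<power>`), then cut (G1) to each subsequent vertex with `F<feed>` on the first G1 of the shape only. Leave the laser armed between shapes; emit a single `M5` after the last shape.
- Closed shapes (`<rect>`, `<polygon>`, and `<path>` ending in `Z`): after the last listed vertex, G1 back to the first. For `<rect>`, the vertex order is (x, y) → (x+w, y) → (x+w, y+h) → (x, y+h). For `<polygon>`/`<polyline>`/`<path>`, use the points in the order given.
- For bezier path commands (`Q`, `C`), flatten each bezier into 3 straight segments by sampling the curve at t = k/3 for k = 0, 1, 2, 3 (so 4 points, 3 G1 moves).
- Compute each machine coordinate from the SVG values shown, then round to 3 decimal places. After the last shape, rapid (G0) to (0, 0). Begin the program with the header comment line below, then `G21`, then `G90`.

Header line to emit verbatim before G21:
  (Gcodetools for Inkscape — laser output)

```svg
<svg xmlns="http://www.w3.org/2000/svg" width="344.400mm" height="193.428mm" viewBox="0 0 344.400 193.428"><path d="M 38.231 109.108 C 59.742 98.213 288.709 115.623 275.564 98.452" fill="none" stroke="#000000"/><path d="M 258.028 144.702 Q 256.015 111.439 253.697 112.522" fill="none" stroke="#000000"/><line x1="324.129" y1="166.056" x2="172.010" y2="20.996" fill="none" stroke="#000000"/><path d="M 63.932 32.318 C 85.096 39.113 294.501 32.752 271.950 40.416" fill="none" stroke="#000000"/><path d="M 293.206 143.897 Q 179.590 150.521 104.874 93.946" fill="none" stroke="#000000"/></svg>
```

1 u = 1 mm; y_m = 193.428 − y.

[1] `<path>` cubic bezier, #000000→engrave S165 F3167: (38.231,84.320) → (112.243,88.109) → (224.656,87.003) → (275.564,94.976)

[2] `<path>` quadratic bezier, #000000→engrave S165 F3167: (258.028,48.726) → (256.652,67.085) → (255.208,77.812) → (253.697,80.906)

[3] `<line>` line segment, #000000→engrave S165 F3167: (324.129,27.372) → (172.010,172.432)

[4] `<path>` cubic bezier, #000000→engrave S165 F3167: (63.932,161.110) → (132.280,157.694) → (232.745,157.008) → (271.950,153.012)

[5] `<path>` quadratic bezier, #000000→engrave S165 F3167: (293.206,49.531) → (221.784,52.137) → (159.007,68.787) → (104.874,99.482)

(Gcodetools for Inkscape — laser output)
G21
G90
G0 X38.231 Y84.320
M3 S165
G1 X112.243 Y88.109 F3167
G1 X224.656 Y87.003
G1 X275.564 Y94.976
G0 X258.028 Y48.726
M3 S165
G1 X256.652 Y67.085 F3167
G1 X255.208 Y77.812
G1 X253.697 Y80.906
G0 X324.129 Y27.372
M3 S165
G1 X172.010 Y172.432 F3167
G0 X63.932 Y161.110
M3 S165
G1 X132.280 Y157.694 F3167
G1 X232.745 Y157.008
G1 X271.950 Y153.012
G0 X293.206 Y49.531
M3 S165
G1 X221.784 Y52.137 F3167
G1 X159.007 Y68.787
G1 X104.874 Y99.482
M5
G0 X0.000 Y0.000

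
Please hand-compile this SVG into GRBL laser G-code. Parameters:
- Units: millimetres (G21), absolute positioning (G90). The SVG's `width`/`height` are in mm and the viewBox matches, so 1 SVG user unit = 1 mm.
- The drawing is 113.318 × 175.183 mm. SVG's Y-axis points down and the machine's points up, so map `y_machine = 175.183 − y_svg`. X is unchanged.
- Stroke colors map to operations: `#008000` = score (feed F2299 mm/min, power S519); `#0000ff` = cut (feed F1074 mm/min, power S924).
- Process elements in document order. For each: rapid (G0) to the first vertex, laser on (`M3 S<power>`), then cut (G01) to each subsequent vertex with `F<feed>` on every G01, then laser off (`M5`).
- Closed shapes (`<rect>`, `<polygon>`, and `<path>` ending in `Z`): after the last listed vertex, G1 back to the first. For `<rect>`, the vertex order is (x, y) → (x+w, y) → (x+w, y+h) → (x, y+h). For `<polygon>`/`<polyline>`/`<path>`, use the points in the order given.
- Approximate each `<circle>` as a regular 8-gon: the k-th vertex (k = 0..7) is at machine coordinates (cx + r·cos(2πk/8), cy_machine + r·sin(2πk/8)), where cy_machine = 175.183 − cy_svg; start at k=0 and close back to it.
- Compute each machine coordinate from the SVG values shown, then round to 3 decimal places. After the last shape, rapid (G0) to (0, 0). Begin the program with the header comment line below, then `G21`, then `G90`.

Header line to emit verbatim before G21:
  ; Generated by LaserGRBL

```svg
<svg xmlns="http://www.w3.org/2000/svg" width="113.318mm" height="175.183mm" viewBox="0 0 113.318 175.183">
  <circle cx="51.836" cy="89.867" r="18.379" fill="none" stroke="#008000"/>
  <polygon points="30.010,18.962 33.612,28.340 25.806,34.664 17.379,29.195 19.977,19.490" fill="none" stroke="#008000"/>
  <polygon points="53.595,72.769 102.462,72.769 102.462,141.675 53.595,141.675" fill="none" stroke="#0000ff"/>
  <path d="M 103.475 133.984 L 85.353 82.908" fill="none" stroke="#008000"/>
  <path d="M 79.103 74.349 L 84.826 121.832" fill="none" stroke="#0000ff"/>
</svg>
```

; Generated by LaserGRBL
G21
G90
G0 X70.215 Y85.316
M3 S519
G01 X64.832 Y98.312 F2299
G01 X51.836 Y103.695 F2299
G01 X38.840 Y98.312 F2299
G01 X33.457 Y85.316 F2299
G01 X38.840 Y72.320 F2299
G01 X51.836 Y66.937 F2299
G01 X64.832 Y72.320 F2299
G01 X70.215 Y85.316 F2299
M5
G0 X30.010 Y156.221
M3 S519
G01 X33.612 Y146.843 F2299
G01 X25.806 Y140.519 F2299
G01 X17.379 Y145.988 F2299
G01 X19.977 Y155.693 F2299
G01 X30.010 Y156.221 F2299
M5
G0 X53.595 Y102.414
M3 S924
G01 X102.462 Y102.414 F1074
G01 X102.462 Y33.508 F1074
G01 X53.595 Y33.508 F1074
G01 X53.595 Y102.414 F1074
M5
G0 X103.475 Y41.199
M3 S519
G01 X85.353 Y92.275 F2299
M5
G0 X79.103 Y100.834
M3 S924
G01 X84.826 Y53.351 F1074
M5
G0 X0.000 Y0.000

viewBox `0 0 113.318 175.183` with mm width/height → 1 unit = 1 mm. Flip: y_m = 175.183 − y_svg.

**Shape 1** — `<circle>` circle, stroke `#008000` → score (S519, F2299). Machine vertices: (70.215,85.316) → (64.832,98.312) → (51.836,103.695) → (38.840,98.312) → (33.457,85.316) → (38.840,72.320) → (51.836,66.937) → (64.832,72.320) → (70.215,85.316). Closed: final G1 returns to the first vertex.

**Shape 2** — `<polygon>` regular polygon, stroke `#008000` → score (S519, F2299). Machine vertices: (30.010,156.221) → (33.612,146.843) → (25.806,140.519) → (17.379,145.988) → (19.977,155.693) → (30.010,156.221). Closed: final G1 returns to the first vertex.

**Shape 3** — `<polygon>` rectangle, stroke `#0000ff` → cut (S924, F1074). Machine vertices: (53.595,102.414) → (102.462,102.414) → (102.462,33.508) → (53.595,33.508) → (53.595,102.414). Closed: final G1 returns to the first vertex.

**Shape 4** — `<path>` line segment, stroke `#008000` → score (S519, F2299). Machine vertices: (103.475,41.199) → (85.353,92.275). Open path.

**Shape 5** — `<path>` line segment, stroke `#0000ff` → cut (S924, F1074). Machine vertices: (79.103,100.834) → (84.826,53.351). Open path.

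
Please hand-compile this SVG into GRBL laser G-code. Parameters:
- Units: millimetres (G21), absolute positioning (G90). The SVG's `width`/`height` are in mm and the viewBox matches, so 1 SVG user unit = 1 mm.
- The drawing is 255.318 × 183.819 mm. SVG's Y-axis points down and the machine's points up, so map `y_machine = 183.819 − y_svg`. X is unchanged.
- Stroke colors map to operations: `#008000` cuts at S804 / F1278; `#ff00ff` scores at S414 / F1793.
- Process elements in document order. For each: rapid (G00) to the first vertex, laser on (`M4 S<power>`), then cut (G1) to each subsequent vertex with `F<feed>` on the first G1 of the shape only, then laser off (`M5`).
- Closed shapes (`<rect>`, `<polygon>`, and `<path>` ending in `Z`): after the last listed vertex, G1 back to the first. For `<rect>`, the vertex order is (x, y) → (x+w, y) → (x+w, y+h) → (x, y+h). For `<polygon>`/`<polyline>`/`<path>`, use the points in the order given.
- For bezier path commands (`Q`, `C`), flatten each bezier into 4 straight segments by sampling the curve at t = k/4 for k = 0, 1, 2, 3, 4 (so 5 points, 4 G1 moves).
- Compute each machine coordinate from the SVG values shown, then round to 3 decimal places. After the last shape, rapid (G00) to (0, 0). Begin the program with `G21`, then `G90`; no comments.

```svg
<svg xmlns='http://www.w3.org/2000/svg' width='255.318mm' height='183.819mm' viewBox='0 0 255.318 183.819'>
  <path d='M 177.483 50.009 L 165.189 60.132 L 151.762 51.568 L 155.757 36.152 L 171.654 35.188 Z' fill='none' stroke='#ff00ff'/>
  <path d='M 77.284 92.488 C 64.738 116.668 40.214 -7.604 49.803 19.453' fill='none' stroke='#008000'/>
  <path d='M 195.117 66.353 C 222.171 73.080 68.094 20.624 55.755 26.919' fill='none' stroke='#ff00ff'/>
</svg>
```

1 u = 1 mm; y_m = 183.819 − y.

[1] `<path>` regular polygon, #ff00ff→score S414 F1793: (177.483,133.810) → (165.189,123.687) → (151.762,132.251) → (155.757,147.667) → (171.654,148.631) → (177.483,133.810) (closed)

[2] `<path>` cubic bezier, #008000→cut S804 F1278: (77.284,91.331) → (66.349,96.347) → (55.243,128.927) → (48.287,160.969) → (49.803,164.366)

[3] `<path>` cubic bezier, #ff00ff→score S414 F1793: (195.117,117.466) → (186.490,121.675) → (140.208,137.021) → (86.540,152.448) → (55.755,156.900)

G21
G90
G00 X177.483 Y133.810
M4 S414
G1 X165.189 Y123.687 F1793
G1 X151.762 Y132.251
G1 X155.757 Y147.667
G1 X171.654 Y148.631
G1 X177.483 Y133.810
M5
G00 X77.284 Y91.331
M4 S804
G1 X66.349 Y96.347 F1278
G1 X55.243 Y128.927
G1 X48.287 Y160.969
G1 X49.803 Y164.366
M5
G00 X195.117 Y117.466
M4 S414
G1 X186.490 Y121.675 F1793
G1 X140.208 Y137.021
G1 X86.540 Y152.448
G1 X55.755 Y156.900
M5
G00 X0.000 Y0.000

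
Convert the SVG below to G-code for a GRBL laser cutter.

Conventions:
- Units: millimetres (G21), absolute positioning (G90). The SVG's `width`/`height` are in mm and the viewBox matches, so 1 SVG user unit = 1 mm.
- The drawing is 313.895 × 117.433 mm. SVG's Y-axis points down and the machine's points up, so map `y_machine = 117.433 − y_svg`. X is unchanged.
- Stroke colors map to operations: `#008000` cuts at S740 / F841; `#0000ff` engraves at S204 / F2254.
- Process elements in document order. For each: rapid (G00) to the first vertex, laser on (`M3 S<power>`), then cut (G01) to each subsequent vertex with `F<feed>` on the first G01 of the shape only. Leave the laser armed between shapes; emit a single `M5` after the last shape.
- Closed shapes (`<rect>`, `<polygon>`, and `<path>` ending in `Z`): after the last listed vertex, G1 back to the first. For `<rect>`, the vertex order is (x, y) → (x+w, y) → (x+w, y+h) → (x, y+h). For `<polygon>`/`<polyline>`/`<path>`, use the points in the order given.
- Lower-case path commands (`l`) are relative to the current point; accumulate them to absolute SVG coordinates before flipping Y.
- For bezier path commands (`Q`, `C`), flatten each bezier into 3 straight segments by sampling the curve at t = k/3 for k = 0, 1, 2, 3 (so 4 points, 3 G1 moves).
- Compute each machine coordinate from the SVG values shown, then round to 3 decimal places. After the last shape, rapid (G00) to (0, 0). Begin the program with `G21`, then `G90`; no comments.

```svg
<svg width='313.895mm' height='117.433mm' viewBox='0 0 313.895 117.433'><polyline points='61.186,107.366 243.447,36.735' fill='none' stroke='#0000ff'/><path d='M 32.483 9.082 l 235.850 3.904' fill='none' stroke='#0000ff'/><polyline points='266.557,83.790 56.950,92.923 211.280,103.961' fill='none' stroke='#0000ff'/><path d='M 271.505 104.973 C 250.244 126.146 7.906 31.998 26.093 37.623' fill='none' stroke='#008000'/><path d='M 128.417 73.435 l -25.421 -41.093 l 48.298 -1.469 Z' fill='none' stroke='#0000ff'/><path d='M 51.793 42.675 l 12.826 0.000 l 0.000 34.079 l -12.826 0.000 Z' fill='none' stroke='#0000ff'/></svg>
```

G21
G90
G00 X61.186 Y10.067
M3 S204
G01 X243.447 Y80.698 F2254
G00 X32.483 Y108.351
M3 S204
G01 X268.333 Y104.447 F2254
G00 X266.557 Y33.643
M3 S204
G01 X56.950 Y24.510 F2254
G01 X211.280 Y13.472
G00 X271.505 Y12.460
M3 S740
G01 X194.389 Y21.761 F841
G01 X76.911 Y60.144
G01 X26.093 Y79.810
G00 X128.417 Y43.998
M3 S204
G01 X102.996 Y85.091 F2254
G01 X151.294 Y86.560
G01 X128.417 Y43.998
G00 X51.793 Y74.758
M3 S204
G01 X64.619 Y74.758 F2254
G01 X64.619 Y40.679
G01 X51.793 Y40.679
G01 X51.793 Y74.758
M5
G00 X0.000 Y0.000

1 u = 1 mm; y_m = 117.433 − y.

[1] `<polyline>` line segment, #0000ff→engrave S204 F2254: (61.186,10.067) → (243.447,80.698)

[2] `<path>` line segment, #0000ff→engrave S204 F2254: (32.483,108.351) → (268.333,104.447)

[3] `<polyline>` open polyline, #0000ff→engrave S204 F2254: (266.557,33.643) → (56.950,24.510) → (211.280,13.472)

[4] `<path>` cubic bezier, #008000→cut S740 F841: (271.505,12.460) → (194.389,21.761) → (76.911,60.144) → (26.093,79.810)

[5] `<path>` regular polygon, #0000ff→engrave S204 F2254: (128.417,43.998) → (102.996,85.091) → (151.294,86.560) → (128.417,43.998) (closed)

[6] `<path>` rectangle, #0000ff→engrave S204 F2254: (51.793,74.758) → (64.619,74.758) → (64.619,40.679) → (51.793,40.679) → (51.793,74.758) (closed)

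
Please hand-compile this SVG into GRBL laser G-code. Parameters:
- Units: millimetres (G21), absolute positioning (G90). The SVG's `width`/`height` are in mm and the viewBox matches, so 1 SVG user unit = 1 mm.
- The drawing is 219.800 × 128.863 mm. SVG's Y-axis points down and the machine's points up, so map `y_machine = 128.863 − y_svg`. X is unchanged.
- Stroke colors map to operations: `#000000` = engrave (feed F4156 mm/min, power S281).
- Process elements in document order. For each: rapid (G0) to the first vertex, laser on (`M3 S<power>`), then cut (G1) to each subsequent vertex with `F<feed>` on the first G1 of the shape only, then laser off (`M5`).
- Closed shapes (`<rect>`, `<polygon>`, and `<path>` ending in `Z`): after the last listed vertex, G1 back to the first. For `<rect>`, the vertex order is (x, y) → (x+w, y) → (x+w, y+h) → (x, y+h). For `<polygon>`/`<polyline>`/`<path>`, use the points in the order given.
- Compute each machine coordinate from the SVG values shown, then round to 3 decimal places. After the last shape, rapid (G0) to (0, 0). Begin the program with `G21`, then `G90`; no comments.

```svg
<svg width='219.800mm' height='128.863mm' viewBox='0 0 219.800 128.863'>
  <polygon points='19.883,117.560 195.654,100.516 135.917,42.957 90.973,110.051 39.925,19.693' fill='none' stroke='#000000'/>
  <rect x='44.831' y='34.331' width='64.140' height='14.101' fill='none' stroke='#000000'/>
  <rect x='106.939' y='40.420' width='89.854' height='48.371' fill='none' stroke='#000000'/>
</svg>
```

G21
G90
G0 X19.883 Y11.303
M3 S281
G1 X195.654 Y28.347 F4156
G1 X135.917 Y85.906
G1 X90.973 Y18.812
G1 X39.925 Y109.170
G1 X19.883 Y11.303
M5
G0 X44.831 Y94.532
M3 S281
G1 X108.971 Y94.532 F4156
G1 X108.971 Y80.431
G1 X44.831 Y80.431
G1 X44.831 Y94.532
M5
G0 X106.939 Y88.443
M3 S281
G1 X196.793 Y88.443 F4156
G1 X196.793 Y40.072
G1 X106.939 Y40.072
G1 X106.939 Y88.443
M5
G0 X0.000 Y0.000

1 u = 1 mm; y_m = 128.863 − y.

[1] `<polygon>` closed polygon, #000000→engrave S281 F4156: (19.883,11.303) → (195.654,28.347) → (135.917,85.906) → (90.973,18.812) → (39.925,109.170) → (19.883,11.303) (closed)

[2] `<rect>` rectangle, #000000→engrave S281 F4156: (44.831,94.532) → (108.971,94.532) → (108.971,80.431) → (44.831,80.431) → (44.831,94.532) (closed)

[3] `<rect>` rectangle, #000000→engrave S281 F4156: (106.939,88.443) → (196.793,88.443) → (196.793,40.072) → (106.939,40.072) → (106.939,88.443) (closed)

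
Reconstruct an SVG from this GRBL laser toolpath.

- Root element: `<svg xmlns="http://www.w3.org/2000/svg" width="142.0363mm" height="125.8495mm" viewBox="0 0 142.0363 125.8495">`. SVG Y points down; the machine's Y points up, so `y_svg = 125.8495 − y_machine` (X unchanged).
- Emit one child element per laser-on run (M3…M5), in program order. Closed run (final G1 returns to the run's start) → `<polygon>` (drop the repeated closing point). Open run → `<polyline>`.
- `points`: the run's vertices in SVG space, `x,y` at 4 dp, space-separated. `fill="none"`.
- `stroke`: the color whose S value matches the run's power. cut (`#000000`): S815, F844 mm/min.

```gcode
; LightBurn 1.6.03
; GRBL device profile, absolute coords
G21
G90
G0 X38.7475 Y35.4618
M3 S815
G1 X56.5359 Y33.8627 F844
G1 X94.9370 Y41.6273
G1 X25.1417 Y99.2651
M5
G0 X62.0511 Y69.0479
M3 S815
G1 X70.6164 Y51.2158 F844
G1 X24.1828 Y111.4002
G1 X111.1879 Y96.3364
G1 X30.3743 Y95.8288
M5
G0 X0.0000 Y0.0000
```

<svg xmlns="http://www.w3.org/2000/svg" width="142.0363mm" height="125.8495mm" viewBox="0 0 142.0363 125.8495">
  <polyline points="38.7475,90.3877 56.5359,91.9868 94.9370,84.2222 25.1417,26.5844" fill="none" stroke="#000000"/>
  <polyline points="62.0511,56.8016 70.6164,74.6337 24.1828,14.4493 111.1879,29.5131 30.3743,30.0207" fill="none" stroke="#000000"/>
</svg>

Each laser-on run becomes one SVG element. Flip Y back into SVG space with y_svg = 125.8495 − y_machine. Every run uses S815, so all elements get stroke `#000000` (cut).

Run 1: The run is open, so emit a `<polyline>` with points (Y-flipped): 38.7475,90.3877 56.5359,91.9868 94.9370,84.2222 25.1417,26.5844.

Run 2: The run is open, so emit a `<polyline>` with points (Y-flipped): 62.0511,56.8016 70.6164,74.6337 24.1828,14.4493 111.1879,29.5131 30.3743,30.0207.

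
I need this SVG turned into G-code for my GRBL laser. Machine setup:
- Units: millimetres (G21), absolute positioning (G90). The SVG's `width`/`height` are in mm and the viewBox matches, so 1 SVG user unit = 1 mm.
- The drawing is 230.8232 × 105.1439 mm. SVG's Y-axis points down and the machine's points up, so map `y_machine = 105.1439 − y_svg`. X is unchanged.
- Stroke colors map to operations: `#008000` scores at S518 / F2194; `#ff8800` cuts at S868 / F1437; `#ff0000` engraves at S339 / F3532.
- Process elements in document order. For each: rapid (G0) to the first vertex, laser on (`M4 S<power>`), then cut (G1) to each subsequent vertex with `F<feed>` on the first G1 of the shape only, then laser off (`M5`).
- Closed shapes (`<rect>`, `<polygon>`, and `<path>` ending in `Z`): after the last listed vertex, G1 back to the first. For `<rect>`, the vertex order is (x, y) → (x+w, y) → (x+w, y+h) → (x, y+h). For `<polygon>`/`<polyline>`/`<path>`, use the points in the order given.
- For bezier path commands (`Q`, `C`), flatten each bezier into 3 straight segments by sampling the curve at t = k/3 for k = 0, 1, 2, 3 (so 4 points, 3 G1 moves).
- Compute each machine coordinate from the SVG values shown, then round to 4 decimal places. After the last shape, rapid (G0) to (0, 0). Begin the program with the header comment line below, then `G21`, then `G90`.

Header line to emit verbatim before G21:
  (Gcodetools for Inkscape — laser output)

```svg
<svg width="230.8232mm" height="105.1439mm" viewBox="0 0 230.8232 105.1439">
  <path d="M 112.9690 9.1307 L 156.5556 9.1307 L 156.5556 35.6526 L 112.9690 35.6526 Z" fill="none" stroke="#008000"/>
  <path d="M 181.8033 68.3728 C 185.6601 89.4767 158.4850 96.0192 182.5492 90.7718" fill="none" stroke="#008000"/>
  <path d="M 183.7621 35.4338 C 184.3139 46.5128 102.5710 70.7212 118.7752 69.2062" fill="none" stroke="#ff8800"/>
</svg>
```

1 u = 1 mm; y_m = 105.1439 − y.

[1] `<path>` rectangle, #008000→score S518 F2194: (112.9690,96.0132) → (156.5556,96.0132) → (156.5556,69.4913) → (112.9690,69.4913) → (112.9690,96.0132) (closed)

[2] `<path>` cubic bezier, #008000→score S518 F2194: (181.8033,36.7711) → (178.3632,20.4184) → (172.5177,13.1573) → (182.5492,14.3721)

[3] `<path>` cubic bezier, #ff8800→cut S868 F1437: (183.7621,69.7101) → (163.5580,55.6936) → (128.5444,41.5582) → (118.7752,35.9377)

(Gcodetools for Inkscape — laser output)
G21
G90
G0 X112.9690 Y96.0132
M4 S518
G1 X156.5556 Y96.0132 F2194
G1 X156.5556 Y69.4913
G1 X112.9690 Y69.4913
G1 X112.9690 Y96.0132
M5
G0 X181.8033 Y36.7711
M4 S518
G1 X178.3632 Y20.4184 F2194
G1 X172.5177 Y13.1573
G1 X182.5492 Y14.3721
M5
G0 X183.7621 Y69.7101
M4 S868
G1 X163.5580 Y55.6936 F1437
G1 X128.5444 Y41.5582
G1 X118.7752 Y35.9377
M5
G0 X0.0000 Y0.0000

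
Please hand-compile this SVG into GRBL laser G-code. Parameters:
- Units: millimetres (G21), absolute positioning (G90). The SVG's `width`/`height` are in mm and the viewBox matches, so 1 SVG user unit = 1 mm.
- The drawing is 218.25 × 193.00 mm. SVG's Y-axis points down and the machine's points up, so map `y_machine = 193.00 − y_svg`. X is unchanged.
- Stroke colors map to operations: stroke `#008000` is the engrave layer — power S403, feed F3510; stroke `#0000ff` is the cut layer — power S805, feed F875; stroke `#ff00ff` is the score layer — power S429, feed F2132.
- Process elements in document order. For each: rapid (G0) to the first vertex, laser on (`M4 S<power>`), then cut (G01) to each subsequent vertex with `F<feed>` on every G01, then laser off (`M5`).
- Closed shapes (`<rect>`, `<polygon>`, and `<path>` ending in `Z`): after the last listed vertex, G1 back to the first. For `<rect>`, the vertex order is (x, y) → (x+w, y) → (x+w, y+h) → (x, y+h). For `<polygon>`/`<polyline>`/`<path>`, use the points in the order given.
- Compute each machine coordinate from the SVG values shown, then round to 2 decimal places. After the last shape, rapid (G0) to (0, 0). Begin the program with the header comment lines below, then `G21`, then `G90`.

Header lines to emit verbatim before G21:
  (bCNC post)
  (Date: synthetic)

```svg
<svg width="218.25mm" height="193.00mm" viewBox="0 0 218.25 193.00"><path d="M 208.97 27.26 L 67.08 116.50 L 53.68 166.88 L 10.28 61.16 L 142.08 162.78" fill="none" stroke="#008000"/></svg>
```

(bCNC post)
(Date: synthetic)
G21
G90
G0 X208.97 Y165.74
M4 S403
G01 X67.08 Y76.50 F3510
G01 X53.68 Y26.12 F3510
G01 X10.28 Y131.84 F3510
G01 X142.08 Y30.22 F3510
M5
G0 X0.00 Y0.00

viewBox `0 0 218.25 193.00` with mm width/height → 1 unit = 1 mm. Flip: y_m = 193.00 − y_svg.

**Shape 1** — `<path>` open polyline, stroke `#008000` → engrave (S403, F3510). Machine vertices: (208.97,165.74) → (67.08,76.50) → (53.68,26.12) → (10.28,131.84) → (142.08,30.22). Open path.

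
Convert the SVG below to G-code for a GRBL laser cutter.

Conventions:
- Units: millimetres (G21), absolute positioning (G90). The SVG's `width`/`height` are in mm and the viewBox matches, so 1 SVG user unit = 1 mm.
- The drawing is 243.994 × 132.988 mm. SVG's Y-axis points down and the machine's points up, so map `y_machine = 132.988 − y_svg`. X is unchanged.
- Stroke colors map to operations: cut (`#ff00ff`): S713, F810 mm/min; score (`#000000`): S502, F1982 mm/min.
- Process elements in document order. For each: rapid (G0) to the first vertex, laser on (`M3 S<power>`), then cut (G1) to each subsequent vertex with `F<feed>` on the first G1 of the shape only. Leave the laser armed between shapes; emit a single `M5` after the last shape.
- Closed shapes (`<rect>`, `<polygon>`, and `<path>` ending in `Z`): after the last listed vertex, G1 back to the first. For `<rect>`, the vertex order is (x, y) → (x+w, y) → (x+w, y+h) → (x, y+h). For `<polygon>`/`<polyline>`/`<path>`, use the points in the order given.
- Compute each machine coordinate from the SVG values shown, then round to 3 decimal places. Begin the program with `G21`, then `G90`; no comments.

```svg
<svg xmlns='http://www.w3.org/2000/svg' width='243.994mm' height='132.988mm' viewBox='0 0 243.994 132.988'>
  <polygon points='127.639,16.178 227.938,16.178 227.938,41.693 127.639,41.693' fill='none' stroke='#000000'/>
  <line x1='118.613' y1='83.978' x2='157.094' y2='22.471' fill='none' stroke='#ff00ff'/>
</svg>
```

Since the viewBox matches the mm dimensions, user units are millimetres directly. The only transform is the Y-flip y_m = 132.988 − y_svg.

Shape 1 is a rectangle drawn with `<polygon>`. Its stroke #000000 means score at S502, F1982. After flipping Y the toolpath is (127.639,116.810) → (227.938,116.810) → (227.938,91.295) → (127.639,91.295) → (127.639,116.810), returning to the start.

Shape 2 is a line segment drawn with `<line>`. Its stroke #ff00ff means cut at S713, F810. After flipping Y the toolpath is (118.613,49.010) → (157.094,110.517).

G21
G90
G0 X127.639 Y116.810
M3 S502
G1 X227.938 Y116.810 F1982
G1 X227.938 Y91.295
G1 X127.639 Y91.295
G1 X127.639 Y116.810
G0 X118.613 Y49.010
M3 S713
G1 X157.094 Y110.517 F810
M5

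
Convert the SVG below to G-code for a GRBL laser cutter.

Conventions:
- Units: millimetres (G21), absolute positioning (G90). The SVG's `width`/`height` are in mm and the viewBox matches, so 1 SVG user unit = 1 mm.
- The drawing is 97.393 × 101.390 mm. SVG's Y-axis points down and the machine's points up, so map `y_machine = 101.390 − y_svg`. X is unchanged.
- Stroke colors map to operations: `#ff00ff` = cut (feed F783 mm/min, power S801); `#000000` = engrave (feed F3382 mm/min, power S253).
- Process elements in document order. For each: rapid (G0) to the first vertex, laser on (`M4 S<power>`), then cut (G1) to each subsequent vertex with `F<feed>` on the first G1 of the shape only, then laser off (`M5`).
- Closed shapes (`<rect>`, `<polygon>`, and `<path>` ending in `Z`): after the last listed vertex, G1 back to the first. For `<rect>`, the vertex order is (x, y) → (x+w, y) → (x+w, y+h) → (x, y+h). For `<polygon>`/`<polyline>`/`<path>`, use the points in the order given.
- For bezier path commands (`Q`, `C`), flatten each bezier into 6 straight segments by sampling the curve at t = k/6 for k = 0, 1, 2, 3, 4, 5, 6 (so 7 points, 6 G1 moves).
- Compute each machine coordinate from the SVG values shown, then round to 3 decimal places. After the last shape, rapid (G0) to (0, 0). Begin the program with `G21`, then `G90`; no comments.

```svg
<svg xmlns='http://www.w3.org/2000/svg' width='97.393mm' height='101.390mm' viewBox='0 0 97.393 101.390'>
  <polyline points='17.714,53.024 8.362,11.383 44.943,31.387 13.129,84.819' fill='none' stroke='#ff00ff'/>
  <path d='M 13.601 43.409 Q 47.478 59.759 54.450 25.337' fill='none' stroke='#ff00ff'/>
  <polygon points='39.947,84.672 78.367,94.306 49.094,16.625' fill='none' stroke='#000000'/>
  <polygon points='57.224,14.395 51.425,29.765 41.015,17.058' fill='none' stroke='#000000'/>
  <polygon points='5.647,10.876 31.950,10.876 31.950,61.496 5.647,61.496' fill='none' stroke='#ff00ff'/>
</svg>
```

G21
G90
G0 X17.714 Y48.366
M4 S801
G1 X8.362 Y90.007 F783
G1 X44.943 Y70.003
G1 X13.129 Y16.571
M5
G0 X13.601 Y57.981
M4 S801
G1 X24.146 Y53.941 F783
G1 X33.196 Y52.722
G1 X40.752 Y54.324
G1 X46.813 Y58.746
G1 X51.379 Y65.989
G1 X54.450 Y76.053
M5
G0 X39.947 Y16.718
M4 S253
G1 X78.367 Y7.084 F3382
G1 X49.094 Y84.765
G1 X39.947 Y16.718
M5
G0 X57.224 Y86.995
M4 S253
G1 X51.425 Y71.625 F3382
G1 X41.015 Y84.332
G1 X57.224 Y86.995
M5
G0 X5.647 Y90.514
M4 S801
G1 X31.950 Y90.514 F783
G1 X31.950 Y39.894
G1 X5.647 Y39.894
G1 X5.647 Y90.514
M5
G0 X0.000 Y0.000

viewBox `0 0 97.393 101.390` with mm width/height → 1 unit = 1 mm. Flip: y_m = 101.390 − y_svg.

**Shape 1** — `<polyline>` open polyline, stroke `#ff00ff` → cut (S801, F783). Machine vertices: (17.714,48.366) → (8.362,90.007) → (44.943,70.003) → (13.129,16.571). Open path.

**Shape 2** — `<path>` quadratic bezier, stroke `#ff00ff` → cut (S801, F783). Control points (SVG): P0=(13.601,43.409), P1=(47.478,59.759), P2=(54.450,25.337); sampled at t=k/6. Machine vertices: (13.601,57.981) → (24.146,53.941) → (33.196,52.722) → (40.752,54.324) → (46.813,58.746) → (51.379,65.989) → (54.450,76.053). Open path.

**Shape 3** — `<polygon>` closed polygon, stroke `#000000` → engrave (S253, F3382). Machine vertices: (39.947,16.718) → (78.367,7.084) → (49.094,84.765) → (39.947,16.718). Closed: final G1 returns to the first vertex.

**Shape 4** — `<polygon>` regular polygon, stroke `#000000` → engrave (S253, F3382). Machine vertices: (57.224,86.995) → (51.425,71.625) → (41.015,84.332) → (57.224,86.995). Closed: final G1 returns to the first vertex.

**Shape 5** — `<polygon>` rectangle, stroke `#ff00ff` → cut (S801, F783). Machine vertices: (5.647,90.514) → (31.950,90.514) → (31.950,39.894) → (5.647,39.894) → (5.647,90.514). Closed: final G1 returns to the first vertex.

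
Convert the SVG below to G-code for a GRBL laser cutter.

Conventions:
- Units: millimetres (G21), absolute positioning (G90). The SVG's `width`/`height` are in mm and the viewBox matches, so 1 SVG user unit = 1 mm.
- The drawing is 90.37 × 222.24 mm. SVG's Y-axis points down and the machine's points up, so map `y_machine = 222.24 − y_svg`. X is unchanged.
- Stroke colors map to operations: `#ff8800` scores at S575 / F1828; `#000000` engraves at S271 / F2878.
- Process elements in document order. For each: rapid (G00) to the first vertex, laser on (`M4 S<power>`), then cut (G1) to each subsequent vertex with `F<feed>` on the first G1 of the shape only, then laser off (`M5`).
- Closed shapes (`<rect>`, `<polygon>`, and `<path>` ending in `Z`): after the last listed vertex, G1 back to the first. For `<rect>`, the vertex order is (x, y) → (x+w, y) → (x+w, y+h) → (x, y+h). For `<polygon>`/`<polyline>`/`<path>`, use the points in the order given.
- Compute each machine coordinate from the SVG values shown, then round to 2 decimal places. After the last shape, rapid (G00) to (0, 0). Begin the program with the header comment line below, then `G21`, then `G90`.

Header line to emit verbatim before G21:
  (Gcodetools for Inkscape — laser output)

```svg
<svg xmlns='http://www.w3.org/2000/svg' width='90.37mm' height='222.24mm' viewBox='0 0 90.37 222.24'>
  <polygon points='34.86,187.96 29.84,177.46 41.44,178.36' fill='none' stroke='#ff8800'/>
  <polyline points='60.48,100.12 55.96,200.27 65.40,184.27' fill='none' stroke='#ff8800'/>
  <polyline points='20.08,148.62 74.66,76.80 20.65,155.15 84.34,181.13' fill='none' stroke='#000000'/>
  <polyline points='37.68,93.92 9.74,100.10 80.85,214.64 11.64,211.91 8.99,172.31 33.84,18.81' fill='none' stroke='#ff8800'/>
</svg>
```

1 u = 1 mm; y_m = 222.24 − y.

[1] `<polygon>` regular polygon, #ff8800→score S575 F1828: (34.86,34.28) → (29.84,44.78) → (41.44,43.88) → (34.86,34.28) (closed)

[2] `<polyline>` open polyline, #ff8800→score S575 F1828: (60.48,122.12) → (55.96,21.97) → (65.40,37.97)

[3] `<polyline>` open polyline, #000000→engrave S271 F2878: (20.08,73.62) → (74.66,145.44) → (20.65,67.09) → (84.34,41.11)

[4] `<polyline>` open polyline, #ff8800→score S575 F1828: (37.68,128.32) → (9.74,122.14) → (80.85,7.60) → (11.64,10.33) → (8.99,49.93) → (33.84,203.43)

(Gcodetools for Inkscape — laser output)
G21
G90
G00 X34.86 Y34.28
M4 S575
G1 X29.84 Y44.78 F1828
G1 X41.44 Y43.88
G1 X34.86 Y34.28
M5
G00 X60.48 Y122.12
M4 S575
G1 X55.96 Y21.97 F1828
G1 X65.40 Y37.97
M5
G00 X20.08 Y73.62
M4 S271
G1 X74.66 Y145.44 F2878
G1 X20.65 Y67.09
G1 X84.34 Y41.11
M5
G00 X37.68 Y128.32
M4 S575
G1 X9.74 Y122.14 F1828
G1 X80.85 Y7.60
G1 X11.64 Y10.33
G1 X8.99 Y49.93
G1 X33.84 Y203.43
M5
G00 X0.00 Y0.00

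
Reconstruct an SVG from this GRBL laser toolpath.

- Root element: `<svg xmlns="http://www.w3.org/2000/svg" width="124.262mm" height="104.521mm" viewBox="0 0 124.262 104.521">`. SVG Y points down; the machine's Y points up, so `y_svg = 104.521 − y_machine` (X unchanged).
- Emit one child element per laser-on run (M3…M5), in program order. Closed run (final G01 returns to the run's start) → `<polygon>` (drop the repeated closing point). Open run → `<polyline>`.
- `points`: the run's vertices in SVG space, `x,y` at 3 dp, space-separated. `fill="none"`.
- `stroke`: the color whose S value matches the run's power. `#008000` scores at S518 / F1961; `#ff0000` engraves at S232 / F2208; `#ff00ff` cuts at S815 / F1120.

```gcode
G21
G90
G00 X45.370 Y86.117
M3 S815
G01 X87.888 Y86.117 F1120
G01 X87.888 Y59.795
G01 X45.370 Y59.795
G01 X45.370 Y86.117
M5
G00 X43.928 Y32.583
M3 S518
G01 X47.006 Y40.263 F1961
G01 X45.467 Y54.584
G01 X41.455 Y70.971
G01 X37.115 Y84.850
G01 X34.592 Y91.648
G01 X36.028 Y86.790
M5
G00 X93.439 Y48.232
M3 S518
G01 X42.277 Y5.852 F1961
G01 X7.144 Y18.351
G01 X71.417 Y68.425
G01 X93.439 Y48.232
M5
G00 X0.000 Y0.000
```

<svg xmlns="http://www.w3.org/2000/svg" width="124.262mm" height="104.521mm" viewBox="0 0 124.262 104.521">
  <polygon points="45.370,18.404 87.888,18.404 87.888,44.726 45.370,44.726" fill="none" stroke="#ff00ff"/>
  <polyline points="43.928,71.938 47.006,64.258 45.467,49.937 41.455,33.550 37.115,19.671 34.592,12.873 36.028,17.731" fill="none" stroke="#008000"/>
  <polygon points="93.439,56.289 42.277,98.669 7.144,86.170 71.417,36.096" fill="none" stroke="#008000"/>
</svg>

Machine Y-up, SVG Y-down with viewBox height 104.521, so y_svg = 104.521 − y_machine; X carries over.

Run 1: power S815 maps to stroke `#ff00ff` (cut). The run returns to its start, so emit a `<polygon>` with points (Y-flipped): 45.370,18.404 87.888,18.404 87.888,44.726 45.370,44.726.

Run 2: the run's S518 means `#008000` (score). The run is open, so emit a `<polyline>` with points (Y-flipped): 43.928,71.938 47.006,64.258 45.467,49.937 41.455,33.550 37.115,19.671 34.592,12.873 36.028,17.731.

Run 3: power S518 maps to stroke `#008000` (score). The run returns to its start, so emit a `<polygon>` with points (Y-flipped): 93.439,56.289 42.277,98.669 7.144,86.170 71.417,36.096.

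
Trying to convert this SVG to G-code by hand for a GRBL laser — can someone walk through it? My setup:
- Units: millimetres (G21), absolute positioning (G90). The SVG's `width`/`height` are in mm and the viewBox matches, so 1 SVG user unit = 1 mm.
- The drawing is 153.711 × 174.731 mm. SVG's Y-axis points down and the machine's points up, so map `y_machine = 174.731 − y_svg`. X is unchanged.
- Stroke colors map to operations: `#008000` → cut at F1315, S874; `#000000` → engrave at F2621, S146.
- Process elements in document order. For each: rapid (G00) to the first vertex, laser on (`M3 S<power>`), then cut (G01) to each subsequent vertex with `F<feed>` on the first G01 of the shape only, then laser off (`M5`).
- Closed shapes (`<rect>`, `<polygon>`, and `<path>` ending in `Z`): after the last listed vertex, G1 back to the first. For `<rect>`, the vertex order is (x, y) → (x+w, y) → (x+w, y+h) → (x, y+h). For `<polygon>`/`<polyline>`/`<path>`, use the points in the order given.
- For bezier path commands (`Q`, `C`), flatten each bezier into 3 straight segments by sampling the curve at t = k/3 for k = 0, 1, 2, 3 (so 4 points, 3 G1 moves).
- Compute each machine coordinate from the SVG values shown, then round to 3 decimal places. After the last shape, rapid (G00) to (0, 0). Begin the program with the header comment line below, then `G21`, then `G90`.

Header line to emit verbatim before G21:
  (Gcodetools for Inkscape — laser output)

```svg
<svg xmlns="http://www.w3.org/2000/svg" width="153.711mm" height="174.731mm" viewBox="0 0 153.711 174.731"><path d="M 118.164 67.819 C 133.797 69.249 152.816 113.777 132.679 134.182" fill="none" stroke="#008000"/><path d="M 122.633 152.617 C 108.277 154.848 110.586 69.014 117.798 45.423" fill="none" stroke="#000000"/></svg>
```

(Gcodetools for Inkscape — laser output)
G21
G90
G00 X118.164 Y106.912
M3 S874
G01 X133.350 Y93.606 F1315
G01 X141.340 Y66.505
G01 X132.679 Y40.549
M5
G00 X122.633 Y22.114
M3 S146
G01 X113.396 Y43.671 F2621
G01 X112.656 Y90.536
G01 X117.798 Y129.308
M5
G00 X0.000 Y0.000

1 u = 1 mm; y_m = 174.731 − y.

[1] `<path>` cubic bezier, #008000→cut S874 F1315: (118.164,106.912) → (133.350,93.606) → (141.340,66.505) → (132.679,40.549)

[2] `<path>` cubic bezier, #000000→engrave S146 F2621: (122.633,22.114) → (113.396,43.671) → (112.656,90.536) → (117.798,129.308)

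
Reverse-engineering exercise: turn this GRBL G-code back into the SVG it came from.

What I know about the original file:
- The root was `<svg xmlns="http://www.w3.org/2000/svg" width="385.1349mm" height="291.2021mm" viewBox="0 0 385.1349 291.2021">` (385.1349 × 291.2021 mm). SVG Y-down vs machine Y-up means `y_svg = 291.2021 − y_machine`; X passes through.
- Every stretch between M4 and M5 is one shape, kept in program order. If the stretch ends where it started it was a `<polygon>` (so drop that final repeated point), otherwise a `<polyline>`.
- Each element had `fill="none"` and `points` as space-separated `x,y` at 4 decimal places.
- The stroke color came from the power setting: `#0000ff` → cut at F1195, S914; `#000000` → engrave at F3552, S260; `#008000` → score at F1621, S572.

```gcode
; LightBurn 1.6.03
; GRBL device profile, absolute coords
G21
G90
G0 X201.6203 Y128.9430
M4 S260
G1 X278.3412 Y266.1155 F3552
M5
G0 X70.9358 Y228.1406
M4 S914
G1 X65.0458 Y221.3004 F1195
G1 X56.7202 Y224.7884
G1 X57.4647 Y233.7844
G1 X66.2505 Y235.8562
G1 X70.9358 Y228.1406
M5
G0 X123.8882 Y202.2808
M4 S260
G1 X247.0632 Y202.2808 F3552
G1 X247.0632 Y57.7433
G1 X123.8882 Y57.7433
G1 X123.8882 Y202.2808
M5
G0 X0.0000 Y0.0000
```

y_svg = 291.2021 − y_m.

[1] S260→`#000000` (engrave); open run; points: 201.6203,162.2591 278.3412,25.0866

[2] S914→`#0000ff` (cut); closed run; points: 70.9358,63.0615 65.0458,69.9017 56.7202,66.4137 57.4647,57.4177 66.2505,55.3459

[3] S260→`#000000` (engrave); closed run; points: 123.8882,88.9213 247.0632,88.9213 247.0632,233.4588 123.8882,233.4588

<svg xmlns="http://www.w3.org/2000/svg" width="385.1349mm" height="291.2021mm" viewBox="0 0 385.1349 291.2021">
  <polyline points="201.6203,162.2591 278.3412,25.0866" fill="none" stroke="#000000"/>
  <polygon points="70.9358,63.0615 65.0458,69.9017 56.7202,66.4137 57.4647,57.4177 66.2505,55.3459" fill="none" stroke="#0000ff"/>
  <polygon points="123.8882,88.9213 247.0632,88.9213 247.0632,233.4588 123.8882,233.4588" fill="none" stroke="#000000"/>
</svg>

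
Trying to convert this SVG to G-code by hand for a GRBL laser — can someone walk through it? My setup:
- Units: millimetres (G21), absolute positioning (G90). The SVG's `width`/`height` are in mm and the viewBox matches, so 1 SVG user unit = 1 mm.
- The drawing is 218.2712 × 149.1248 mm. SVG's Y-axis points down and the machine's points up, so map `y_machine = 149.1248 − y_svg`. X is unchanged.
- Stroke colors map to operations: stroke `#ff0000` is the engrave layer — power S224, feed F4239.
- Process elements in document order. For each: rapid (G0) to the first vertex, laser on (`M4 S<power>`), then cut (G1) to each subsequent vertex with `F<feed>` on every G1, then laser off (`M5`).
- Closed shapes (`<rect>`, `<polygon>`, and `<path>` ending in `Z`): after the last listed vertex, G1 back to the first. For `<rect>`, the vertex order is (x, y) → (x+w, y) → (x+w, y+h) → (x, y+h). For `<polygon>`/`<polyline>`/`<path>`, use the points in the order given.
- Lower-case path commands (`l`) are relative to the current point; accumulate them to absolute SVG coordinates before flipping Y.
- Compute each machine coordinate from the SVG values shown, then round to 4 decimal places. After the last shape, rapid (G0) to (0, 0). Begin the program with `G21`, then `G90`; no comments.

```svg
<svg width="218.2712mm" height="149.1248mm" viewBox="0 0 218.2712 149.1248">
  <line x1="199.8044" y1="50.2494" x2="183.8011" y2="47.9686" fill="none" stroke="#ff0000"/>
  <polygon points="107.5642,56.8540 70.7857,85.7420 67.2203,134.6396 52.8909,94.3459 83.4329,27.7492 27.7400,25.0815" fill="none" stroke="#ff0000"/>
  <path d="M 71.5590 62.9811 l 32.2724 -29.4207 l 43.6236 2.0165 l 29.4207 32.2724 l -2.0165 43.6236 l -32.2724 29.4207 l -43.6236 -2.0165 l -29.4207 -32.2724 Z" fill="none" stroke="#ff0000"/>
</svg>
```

G21
G90
G0 X199.8044 Y98.8754
M4 S224
G1 X183.8011 Y101.1562 F4239
M5
G0 X107.5642 Y92.2708
M4 S224
G1 X70.7857 Y63.3828 F4239
G1 X67.2203 Y14.4852 F4239
G1 X52.8909 Y54.7789 F4239
G1 X83.4329 Y121.3756 F4239
G1 X27.7400 Y124.0433 F4239
G1 X107.5642 Y92.2708 F4239
M5
G0 X71.5590 Y86.1437
M4 S224
G1 X103.8314 Y115.5644 F4239
G1 X147.4550 Y113.5479 F4239
G1 X176.8757 Y81.2755 F4239
G1 X174.8592 Y37.6519 F4239
G1 X142.5868 Y8.2312 F4239
G1 X98.9632 Y10.2477 F4239
G1 X69.5425 Y42.5201 F4239
G1 X71.5590 Y86.1437 F4239
M5
G0 X0.0000 Y0.0000

Since the viewBox matches the mm dimensions, user units are millimetres directly. The only transform is the Y-flip y_m = 149.1248 − y_svg.

Shape 1 is a line segment drawn with `<line>`. Its stroke #ff0000 means engrave at S224, F4239. After flipping Y the toolpath is (199.8044,98.8754) → (183.8011,101.1562).

Shape 2 is a closed polygon drawn with `<polygon>`. Its stroke #ff0000 means engrave at S224, F4239. After flipping Y the toolpath is (107.5642,92.2708) → (70.7857,63.3828) → (67.2203,14.4852) → (52.8909,54.7789) → (83.4329,121.3756) → (27.7400,124.0433) → (107.5642,92.2708), returning to the start.

Shape 3 is a regular polygon drawn with `<path>`. Its stroke #ff0000 means engrave at S224, F4239. After flipping Y the toolpath is (71.5590,86.1437) → (103.8314,115.5644) → (147.4550,113.5479) → (176.8757,81.2755) → (174.8592,37.6519) → (142.5868,8.2312) → (98.9632,10.2477) → (69.5425,42.5201) → (71.5590,86.1437), returning to the start.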